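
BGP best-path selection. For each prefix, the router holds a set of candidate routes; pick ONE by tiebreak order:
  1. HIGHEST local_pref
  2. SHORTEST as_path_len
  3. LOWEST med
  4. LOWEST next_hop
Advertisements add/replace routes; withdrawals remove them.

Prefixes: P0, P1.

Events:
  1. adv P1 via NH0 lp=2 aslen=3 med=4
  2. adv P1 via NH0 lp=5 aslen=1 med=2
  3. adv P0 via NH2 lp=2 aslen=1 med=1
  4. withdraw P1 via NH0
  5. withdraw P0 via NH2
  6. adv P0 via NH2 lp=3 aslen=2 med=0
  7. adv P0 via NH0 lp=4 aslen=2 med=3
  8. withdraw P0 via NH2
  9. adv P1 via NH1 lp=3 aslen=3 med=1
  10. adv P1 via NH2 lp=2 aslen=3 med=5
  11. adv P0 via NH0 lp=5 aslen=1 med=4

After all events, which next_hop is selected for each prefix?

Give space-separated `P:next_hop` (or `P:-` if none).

Answer: P0:NH0 P1:NH1

Derivation:
Op 1: best P0=- P1=NH0
Op 2: best P0=- P1=NH0
Op 3: best P0=NH2 P1=NH0
Op 4: best P0=NH2 P1=-
Op 5: best P0=- P1=-
Op 6: best P0=NH2 P1=-
Op 7: best P0=NH0 P1=-
Op 8: best P0=NH0 P1=-
Op 9: best P0=NH0 P1=NH1
Op 10: best P0=NH0 P1=NH1
Op 11: best P0=NH0 P1=NH1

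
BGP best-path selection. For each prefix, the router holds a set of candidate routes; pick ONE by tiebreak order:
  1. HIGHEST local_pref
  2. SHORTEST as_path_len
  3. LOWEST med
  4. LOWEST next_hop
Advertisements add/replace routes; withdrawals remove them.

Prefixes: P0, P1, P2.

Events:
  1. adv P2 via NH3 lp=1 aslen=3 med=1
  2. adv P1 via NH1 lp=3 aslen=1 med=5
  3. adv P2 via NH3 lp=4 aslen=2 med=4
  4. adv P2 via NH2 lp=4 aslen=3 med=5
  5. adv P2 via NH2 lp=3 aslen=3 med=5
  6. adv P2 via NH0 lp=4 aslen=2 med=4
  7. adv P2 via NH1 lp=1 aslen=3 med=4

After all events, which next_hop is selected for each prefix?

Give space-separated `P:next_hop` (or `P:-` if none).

Op 1: best P0=- P1=- P2=NH3
Op 2: best P0=- P1=NH1 P2=NH3
Op 3: best P0=- P1=NH1 P2=NH3
Op 4: best P0=- P1=NH1 P2=NH3
Op 5: best P0=- P1=NH1 P2=NH3
Op 6: best P0=- P1=NH1 P2=NH0
Op 7: best P0=- P1=NH1 P2=NH0

Answer: P0:- P1:NH1 P2:NH0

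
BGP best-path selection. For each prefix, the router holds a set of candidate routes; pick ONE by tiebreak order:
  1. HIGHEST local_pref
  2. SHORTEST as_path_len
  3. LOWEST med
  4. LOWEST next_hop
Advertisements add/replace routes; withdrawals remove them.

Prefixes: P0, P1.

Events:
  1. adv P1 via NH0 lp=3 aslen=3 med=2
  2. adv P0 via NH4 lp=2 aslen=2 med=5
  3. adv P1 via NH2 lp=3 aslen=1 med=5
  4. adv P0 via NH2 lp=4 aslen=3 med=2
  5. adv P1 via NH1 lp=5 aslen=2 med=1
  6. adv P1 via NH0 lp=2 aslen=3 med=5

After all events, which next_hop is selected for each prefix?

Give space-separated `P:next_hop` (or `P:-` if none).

Op 1: best P0=- P1=NH0
Op 2: best P0=NH4 P1=NH0
Op 3: best P0=NH4 P1=NH2
Op 4: best P0=NH2 P1=NH2
Op 5: best P0=NH2 P1=NH1
Op 6: best P0=NH2 P1=NH1

Answer: P0:NH2 P1:NH1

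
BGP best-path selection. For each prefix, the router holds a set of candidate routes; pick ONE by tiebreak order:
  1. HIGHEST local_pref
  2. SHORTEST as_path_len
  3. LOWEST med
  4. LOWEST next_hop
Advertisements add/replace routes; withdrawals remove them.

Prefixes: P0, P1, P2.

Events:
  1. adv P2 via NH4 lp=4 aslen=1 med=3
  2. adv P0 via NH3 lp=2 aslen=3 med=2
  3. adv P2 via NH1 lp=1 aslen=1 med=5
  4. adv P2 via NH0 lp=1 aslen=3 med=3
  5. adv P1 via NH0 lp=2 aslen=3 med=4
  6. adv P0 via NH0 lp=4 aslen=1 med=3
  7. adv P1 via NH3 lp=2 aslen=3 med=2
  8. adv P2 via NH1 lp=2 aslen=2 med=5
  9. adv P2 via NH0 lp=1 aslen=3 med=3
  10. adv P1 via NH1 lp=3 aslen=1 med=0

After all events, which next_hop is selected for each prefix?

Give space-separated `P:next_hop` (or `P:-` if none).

Op 1: best P0=- P1=- P2=NH4
Op 2: best P0=NH3 P1=- P2=NH4
Op 3: best P0=NH3 P1=- P2=NH4
Op 4: best P0=NH3 P1=- P2=NH4
Op 5: best P0=NH3 P1=NH0 P2=NH4
Op 6: best P0=NH0 P1=NH0 P2=NH4
Op 7: best P0=NH0 P1=NH3 P2=NH4
Op 8: best P0=NH0 P1=NH3 P2=NH4
Op 9: best P0=NH0 P1=NH3 P2=NH4
Op 10: best P0=NH0 P1=NH1 P2=NH4

Answer: P0:NH0 P1:NH1 P2:NH4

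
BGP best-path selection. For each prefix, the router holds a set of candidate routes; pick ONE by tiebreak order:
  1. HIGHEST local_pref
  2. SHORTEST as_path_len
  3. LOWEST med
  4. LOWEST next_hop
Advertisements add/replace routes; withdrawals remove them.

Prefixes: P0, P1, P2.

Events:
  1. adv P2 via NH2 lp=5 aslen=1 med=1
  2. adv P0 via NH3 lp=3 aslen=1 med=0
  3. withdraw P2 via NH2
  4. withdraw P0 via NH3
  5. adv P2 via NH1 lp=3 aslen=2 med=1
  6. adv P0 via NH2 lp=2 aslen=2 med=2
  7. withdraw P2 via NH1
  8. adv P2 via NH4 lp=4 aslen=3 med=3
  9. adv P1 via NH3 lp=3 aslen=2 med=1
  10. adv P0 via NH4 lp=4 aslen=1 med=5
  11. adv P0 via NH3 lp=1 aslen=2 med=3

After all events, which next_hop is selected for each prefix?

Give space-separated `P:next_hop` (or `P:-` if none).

Answer: P0:NH4 P1:NH3 P2:NH4

Derivation:
Op 1: best P0=- P1=- P2=NH2
Op 2: best P0=NH3 P1=- P2=NH2
Op 3: best P0=NH3 P1=- P2=-
Op 4: best P0=- P1=- P2=-
Op 5: best P0=- P1=- P2=NH1
Op 6: best P0=NH2 P1=- P2=NH1
Op 7: best P0=NH2 P1=- P2=-
Op 8: best P0=NH2 P1=- P2=NH4
Op 9: best P0=NH2 P1=NH3 P2=NH4
Op 10: best P0=NH4 P1=NH3 P2=NH4
Op 11: best P0=NH4 P1=NH3 P2=NH4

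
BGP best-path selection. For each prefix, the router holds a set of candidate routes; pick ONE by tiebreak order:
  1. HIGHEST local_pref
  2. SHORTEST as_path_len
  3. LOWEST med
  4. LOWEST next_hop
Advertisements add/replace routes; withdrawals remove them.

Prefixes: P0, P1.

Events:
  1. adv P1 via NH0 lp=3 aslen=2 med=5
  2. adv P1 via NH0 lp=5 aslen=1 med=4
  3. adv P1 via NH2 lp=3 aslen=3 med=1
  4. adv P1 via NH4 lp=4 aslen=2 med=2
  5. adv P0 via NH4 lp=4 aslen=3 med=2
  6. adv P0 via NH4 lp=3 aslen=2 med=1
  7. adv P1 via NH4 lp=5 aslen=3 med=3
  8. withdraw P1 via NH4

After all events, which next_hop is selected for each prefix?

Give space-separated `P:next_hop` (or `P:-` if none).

Op 1: best P0=- P1=NH0
Op 2: best P0=- P1=NH0
Op 3: best P0=- P1=NH0
Op 4: best P0=- P1=NH0
Op 5: best P0=NH4 P1=NH0
Op 6: best P0=NH4 P1=NH0
Op 7: best P0=NH4 P1=NH0
Op 8: best P0=NH4 P1=NH0

Answer: P0:NH4 P1:NH0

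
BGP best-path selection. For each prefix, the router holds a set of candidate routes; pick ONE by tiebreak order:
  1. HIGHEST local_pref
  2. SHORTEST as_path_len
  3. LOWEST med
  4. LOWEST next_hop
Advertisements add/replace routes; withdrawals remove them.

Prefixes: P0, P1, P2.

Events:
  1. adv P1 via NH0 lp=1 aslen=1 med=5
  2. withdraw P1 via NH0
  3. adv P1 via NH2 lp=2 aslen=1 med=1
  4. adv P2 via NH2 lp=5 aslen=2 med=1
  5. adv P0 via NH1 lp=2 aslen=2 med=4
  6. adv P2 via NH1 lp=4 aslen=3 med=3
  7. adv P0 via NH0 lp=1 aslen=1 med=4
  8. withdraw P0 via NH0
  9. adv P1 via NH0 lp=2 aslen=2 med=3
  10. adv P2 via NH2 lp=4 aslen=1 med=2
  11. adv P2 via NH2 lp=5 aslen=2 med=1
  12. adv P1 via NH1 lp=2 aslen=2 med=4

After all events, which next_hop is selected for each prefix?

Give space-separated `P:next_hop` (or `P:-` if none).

Answer: P0:NH1 P1:NH2 P2:NH2

Derivation:
Op 1: best P0=- P1=NH0 P2=-
Op 2: best P0=- P1=- P2=-
Op 3: best P0=- P1=NH2 P2=-
Op 4: best P0=- P1=NH2 P2=NH2
Op 5: best P0=NH1 P1=NH2 P2=NH2
Op 6: best P0=NH1 P1=NH2 P2=NH2
Op 7: best P0=NH1 P1=NH2 P2=NH2
Op 8: best P0=NH1 P1=NH2 P2=NH2
Op 9: best P0=NH1 P1=NH2 P2=NH2
Op 10: best P0=NH1 P1=NH2 P2=NH2
Op 11: best P0=NH1 P1=NH2 P2=NH2
Op 12: best P0=NH1 P1=NH2 P2=NH2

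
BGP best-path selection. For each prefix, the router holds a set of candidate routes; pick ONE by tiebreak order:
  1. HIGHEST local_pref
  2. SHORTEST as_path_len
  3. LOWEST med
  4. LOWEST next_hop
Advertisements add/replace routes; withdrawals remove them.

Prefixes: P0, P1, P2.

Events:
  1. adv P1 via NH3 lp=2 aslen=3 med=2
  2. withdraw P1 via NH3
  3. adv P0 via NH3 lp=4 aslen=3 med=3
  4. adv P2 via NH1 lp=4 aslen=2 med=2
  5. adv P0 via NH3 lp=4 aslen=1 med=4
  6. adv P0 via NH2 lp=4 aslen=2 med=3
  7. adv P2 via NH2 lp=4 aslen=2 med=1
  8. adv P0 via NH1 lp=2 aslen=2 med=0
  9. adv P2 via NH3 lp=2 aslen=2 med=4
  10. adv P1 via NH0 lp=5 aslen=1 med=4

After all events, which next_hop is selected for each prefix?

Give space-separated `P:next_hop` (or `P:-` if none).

Answer: P0:NH3 P1:NH0 P2:NH2

Derivation:
Op 1: best P0=- P1=NH3 P2=-
Op 2: best P0=- P1=- P2=-
Op 3: best P0=NH3 P1=- P2=-
Op 4: best P0=NH3 P1=- P2=NH1
Op 5: best P0=NH3 P1=- P2=NH1
Op 6: best P0=NH3 P1=- P2=NH1
Op 7: best P0=NH3 P1=- P2=NH2
Op 8: best P0=NH3 P1=- P2=NH2
Op 9: best P0=NH3 P1=- P2=NH2
Op 10: best P0=NH3 P1=NH0 P2=NH2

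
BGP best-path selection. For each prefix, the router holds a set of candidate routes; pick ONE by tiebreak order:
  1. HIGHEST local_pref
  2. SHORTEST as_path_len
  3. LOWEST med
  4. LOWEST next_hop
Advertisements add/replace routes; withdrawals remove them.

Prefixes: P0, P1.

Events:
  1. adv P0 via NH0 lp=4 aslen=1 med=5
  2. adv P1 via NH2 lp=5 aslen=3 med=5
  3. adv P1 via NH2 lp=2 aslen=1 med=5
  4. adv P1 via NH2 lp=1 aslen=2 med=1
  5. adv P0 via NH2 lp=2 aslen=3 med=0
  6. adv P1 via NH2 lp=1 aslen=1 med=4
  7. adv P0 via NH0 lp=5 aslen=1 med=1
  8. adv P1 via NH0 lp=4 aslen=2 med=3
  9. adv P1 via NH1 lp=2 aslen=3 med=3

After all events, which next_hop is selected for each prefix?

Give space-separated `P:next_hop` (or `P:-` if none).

Answer: P0:NH0 P1:NH0

Derivation:
Op 1: best P0=NH0 P1=-
Op 2: best P0=NH0 P1=NH2
Op 3: best P0=NH0 P1=NH2
Op 4: best P0=NH0 P1=NH2
Op 5: best P0=NH0 P1=NH2
Op 6: best P0=NH0 P1=NH2
Op 7: best P0=NH0 P1=NH2
Op 8: best P0=NH0 P1=NH0
Op 9: best P0=NH0 P1=NH0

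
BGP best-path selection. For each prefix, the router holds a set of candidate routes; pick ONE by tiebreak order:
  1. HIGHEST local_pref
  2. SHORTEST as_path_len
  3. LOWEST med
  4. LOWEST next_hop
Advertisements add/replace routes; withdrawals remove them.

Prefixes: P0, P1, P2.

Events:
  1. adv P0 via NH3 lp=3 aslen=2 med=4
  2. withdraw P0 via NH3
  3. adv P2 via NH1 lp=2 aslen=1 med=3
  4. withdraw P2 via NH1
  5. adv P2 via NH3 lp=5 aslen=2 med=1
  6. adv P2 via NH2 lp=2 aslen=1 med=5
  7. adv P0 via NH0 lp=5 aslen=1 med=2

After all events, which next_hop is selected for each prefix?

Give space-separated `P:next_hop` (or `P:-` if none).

Answer: P0:NH0 P1:- P2:NH3

Derivation:
Op 1: best P0=NH3 P1=- P2=-
Op 2: best P0=- P1=- P2=-
Op 3: best P0=- P1=- P2=NH1
Op 4: best P0=- P1=- P2=-
Op 5: best P0=- P1=- P2=NH3
Op 6: best P0=- P1=- P2=NH3
Op 7: best P0=NH0 P1=- P2=NH3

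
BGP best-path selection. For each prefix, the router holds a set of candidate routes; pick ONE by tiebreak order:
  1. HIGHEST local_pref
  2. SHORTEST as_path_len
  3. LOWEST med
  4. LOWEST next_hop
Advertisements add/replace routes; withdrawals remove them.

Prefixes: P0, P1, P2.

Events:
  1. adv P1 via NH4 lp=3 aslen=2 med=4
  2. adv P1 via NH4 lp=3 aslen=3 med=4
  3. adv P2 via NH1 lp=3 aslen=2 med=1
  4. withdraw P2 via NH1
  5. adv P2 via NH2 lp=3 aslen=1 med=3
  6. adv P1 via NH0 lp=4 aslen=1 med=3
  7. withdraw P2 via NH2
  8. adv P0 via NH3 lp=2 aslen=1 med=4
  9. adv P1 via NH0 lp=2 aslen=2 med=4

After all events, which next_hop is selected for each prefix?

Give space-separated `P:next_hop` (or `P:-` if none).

Answer: P0:NH3 P1:NH4 P2:-

Derivation:
Op 1: best P0=- P1=NH4 P2=-
Op 2: best P0=- P1=NH4 P2=-
Op 3: best P0=- P1=NH4 P2=NH1
Op 4: best P0=- P1=NH4 P2=-
Op 5: best P0=- P1=NH4 P2=NH2
Op 6: best P0=- P1=NH0 P2=NH2
Op 7: best P0=- P1=NH0 P2=-
Op 8: best P0=NH3 P1=NH0 P2=-
Op 9: best P0=NH3 P1=NH4 P2=-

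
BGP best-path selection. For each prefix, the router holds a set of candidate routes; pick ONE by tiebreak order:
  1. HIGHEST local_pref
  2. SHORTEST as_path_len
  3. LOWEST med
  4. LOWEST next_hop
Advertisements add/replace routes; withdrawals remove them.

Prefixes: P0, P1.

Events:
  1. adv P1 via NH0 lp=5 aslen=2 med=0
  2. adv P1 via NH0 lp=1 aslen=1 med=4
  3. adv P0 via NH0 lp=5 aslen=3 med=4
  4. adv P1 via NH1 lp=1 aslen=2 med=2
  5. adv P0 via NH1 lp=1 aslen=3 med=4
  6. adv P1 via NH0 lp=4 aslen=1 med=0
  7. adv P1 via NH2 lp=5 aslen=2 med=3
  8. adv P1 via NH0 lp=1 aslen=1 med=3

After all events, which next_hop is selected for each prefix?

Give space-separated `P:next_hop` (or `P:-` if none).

Answer: P0:NH0 P1:NH2

Derivation:
Op 1: best P0=- P1=NH0
Op 2: best P0=- P1=NH0
Op 3: best P0=NH0 P1=NH0
Op 4: best P0=NH0 P1=NH0
Op 5: best P0=NH0 P1=NH0
Op 6: best P0=NH0 P1=NH0
Op 7: best P0=NH0 P1=NH2
Op 8: best P0=NH0 P1=NH2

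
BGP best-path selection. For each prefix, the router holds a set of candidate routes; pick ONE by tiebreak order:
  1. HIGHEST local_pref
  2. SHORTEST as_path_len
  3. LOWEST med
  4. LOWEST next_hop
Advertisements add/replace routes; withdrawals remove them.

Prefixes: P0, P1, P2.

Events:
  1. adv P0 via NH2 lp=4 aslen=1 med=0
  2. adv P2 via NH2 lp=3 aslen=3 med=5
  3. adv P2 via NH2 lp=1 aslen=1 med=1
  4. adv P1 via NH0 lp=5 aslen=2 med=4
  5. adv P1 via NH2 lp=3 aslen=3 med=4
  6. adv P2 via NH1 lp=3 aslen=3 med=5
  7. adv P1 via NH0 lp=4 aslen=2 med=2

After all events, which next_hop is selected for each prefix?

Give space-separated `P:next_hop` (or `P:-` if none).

Answer: P0:NH2 P1:NH0 P2:NH1

Derivation:
Op 1: best P0=NH2 P1=- P2=-
Op 2: best P0=NH2 P1=- P2=NH2
Op 3: best P0=NH2 P1=- P2=NH2
Op 4: best P0=NH2 P1=NH0 P2=NH2
Op 5: best P0=NH2 P1=NH0 P2=NH2
Op 6: best P0=NH2 P1=NH0 P2=NH1
Op 7: best P0=NH2 P1=NH0 P2=NH1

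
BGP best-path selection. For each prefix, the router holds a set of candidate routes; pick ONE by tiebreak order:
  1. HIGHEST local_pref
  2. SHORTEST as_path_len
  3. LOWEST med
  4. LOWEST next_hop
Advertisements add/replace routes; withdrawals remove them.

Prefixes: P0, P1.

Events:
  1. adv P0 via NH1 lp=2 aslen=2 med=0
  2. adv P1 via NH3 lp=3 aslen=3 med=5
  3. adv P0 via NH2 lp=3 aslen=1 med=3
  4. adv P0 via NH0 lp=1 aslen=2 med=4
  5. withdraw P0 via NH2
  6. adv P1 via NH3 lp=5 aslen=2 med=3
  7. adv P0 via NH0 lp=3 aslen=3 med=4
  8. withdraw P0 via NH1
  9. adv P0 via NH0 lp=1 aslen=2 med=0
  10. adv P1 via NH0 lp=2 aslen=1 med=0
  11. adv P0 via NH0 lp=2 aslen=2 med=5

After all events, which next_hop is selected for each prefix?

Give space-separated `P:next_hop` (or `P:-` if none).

Op 1: best P0=NH1 P1=-
Op 2: best P0=NH1 P1=NH3
Op 3: best P0=NH2 P1=NH3
Op 4: best P0=NH2 P1=NH3
Op 5: best P0=NH1 P1=NH3
Op 6: best P0=NH1 P1=NH3
Op 7: best P0=NH0 P1=NH3
Op 8: best P0=NH0 P1=NH3
Op 9: best P0=NH0 P1=NH3
Op 10: best P0=NH0 P1=NH3
Op 11: best P0=NH0 P1=NH3

Answer: P0:NH0 P1:NH3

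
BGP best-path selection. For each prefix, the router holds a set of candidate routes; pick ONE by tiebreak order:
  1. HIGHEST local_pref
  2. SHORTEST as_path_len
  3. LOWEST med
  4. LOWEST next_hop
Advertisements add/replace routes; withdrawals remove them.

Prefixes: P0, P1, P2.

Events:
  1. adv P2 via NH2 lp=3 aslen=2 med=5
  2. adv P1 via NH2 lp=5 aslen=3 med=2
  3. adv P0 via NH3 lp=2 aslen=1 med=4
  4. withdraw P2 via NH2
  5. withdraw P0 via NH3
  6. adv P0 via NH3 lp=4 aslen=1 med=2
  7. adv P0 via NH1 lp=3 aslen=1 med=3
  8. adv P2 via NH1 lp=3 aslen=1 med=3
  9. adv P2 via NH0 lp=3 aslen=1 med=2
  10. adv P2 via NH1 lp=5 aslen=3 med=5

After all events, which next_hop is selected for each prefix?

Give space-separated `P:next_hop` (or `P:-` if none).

Op 1: best P0=- P1=- P2=NH2
Op 2: best P0=- P1=NH2 P2=NH2
Op 3: best P0=NH3 P1=NH2 P2=NH2
Op 4: best P0=NH3 P1=NH2 P2=-
Op 5: best P0=- P1=NH2 P2=-
Op 6: best P0=NH3 P1=NH2 P2=-
Op 7: best P0=NH3 P1=NH2 P2=-
Op 8: best P0=NH3 P1=NH2 P2=NH1
Op 9: best P0=NH3 P1=NH2 P2=NH0
Op 10: best P0=NH3 P1=NH2 P2=NH1

Answer: P0:NH3 P1:NH2 P2:NH1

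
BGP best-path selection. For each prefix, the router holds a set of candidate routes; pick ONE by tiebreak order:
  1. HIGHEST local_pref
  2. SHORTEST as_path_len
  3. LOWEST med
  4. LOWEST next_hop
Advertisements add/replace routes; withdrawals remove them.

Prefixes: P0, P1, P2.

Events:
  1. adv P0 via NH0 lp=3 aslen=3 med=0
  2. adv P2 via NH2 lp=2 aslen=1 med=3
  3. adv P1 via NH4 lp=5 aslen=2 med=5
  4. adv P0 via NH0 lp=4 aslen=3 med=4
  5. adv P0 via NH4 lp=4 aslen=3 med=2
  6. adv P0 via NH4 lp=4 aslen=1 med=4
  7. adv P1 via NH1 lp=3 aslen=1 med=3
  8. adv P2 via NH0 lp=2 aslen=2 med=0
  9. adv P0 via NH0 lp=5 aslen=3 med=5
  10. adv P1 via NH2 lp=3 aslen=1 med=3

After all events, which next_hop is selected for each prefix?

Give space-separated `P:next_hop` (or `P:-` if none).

Op 1: best P0=NH0 P1=- P2=-
Op 2: best P0=NH0 P1=- P2=NH2
Op 3: best P0=NH0 P1=NH4 P2=NH2
Op 4: best P0=NH0 P1=NH4 P2=NH2
Op 5: best P0=NH4 P1=NH4 P2=NH2
Op 6: best P0=NH4 P1=NH4 P2=NH2
Op 7: best P0=NH4 P1=NH4 P2=NH2
Op 8: best P0=NH4 P1=NH4 P2=NH2
Op 9: best P0=NH0 P1=NH4 P2=NH2
Op 10: best P0=NH0 P1=NH4 P2=NH2

Answer: P0:NH0 P1:NH4 P2:NH2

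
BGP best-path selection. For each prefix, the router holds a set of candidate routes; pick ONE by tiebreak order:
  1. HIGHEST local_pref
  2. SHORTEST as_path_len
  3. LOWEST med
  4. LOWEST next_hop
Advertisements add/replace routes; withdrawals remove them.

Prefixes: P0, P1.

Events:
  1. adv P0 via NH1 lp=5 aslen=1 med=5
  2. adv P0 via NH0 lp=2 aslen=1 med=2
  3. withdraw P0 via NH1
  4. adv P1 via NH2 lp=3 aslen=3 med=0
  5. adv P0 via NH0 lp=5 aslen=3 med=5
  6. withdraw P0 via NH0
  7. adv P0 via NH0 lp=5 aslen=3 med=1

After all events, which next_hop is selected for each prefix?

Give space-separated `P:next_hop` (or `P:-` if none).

Op 1: best P0=NH1 P1=-
Op 2: best P0=NH1 P1=-
Op 3: best P0=NH0 P1=-
Op 4: best P0=NH0 P1=NH2
Op 5: best P0=NH0 P1=NH2
Op 6: best P0=- P1=NH2
Op 7: best P0=NH0 P1=NH2

Answer: P0:NH0 P1:NH2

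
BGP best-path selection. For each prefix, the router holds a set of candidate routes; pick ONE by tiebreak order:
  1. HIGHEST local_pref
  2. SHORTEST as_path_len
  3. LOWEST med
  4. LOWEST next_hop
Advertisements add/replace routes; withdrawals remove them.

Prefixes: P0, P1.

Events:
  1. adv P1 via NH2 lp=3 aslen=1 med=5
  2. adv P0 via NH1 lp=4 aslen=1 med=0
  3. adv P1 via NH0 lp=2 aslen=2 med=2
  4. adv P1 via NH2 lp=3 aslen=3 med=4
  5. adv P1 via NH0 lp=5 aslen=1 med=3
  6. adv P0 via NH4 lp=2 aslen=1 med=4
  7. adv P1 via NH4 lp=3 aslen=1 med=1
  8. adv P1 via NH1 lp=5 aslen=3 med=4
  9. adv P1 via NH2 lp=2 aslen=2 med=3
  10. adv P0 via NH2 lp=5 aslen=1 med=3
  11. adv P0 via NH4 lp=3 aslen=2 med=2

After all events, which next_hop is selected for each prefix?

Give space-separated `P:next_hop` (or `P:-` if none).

Op 1: best P0=- P1=NH2
Op 2: best P0=NH1 P1=NH2
Op 3: best P0=NH1 P1=NH2
Op 4: best P0=NH1 P1=NH2
Op 5: best P0=NH1 P1=NH0
Op 6: best P0=NH1 P1=NH0
Op 7: best P0=NH1 P1=NH0
Op 8: best P0=NH1 P1=NH0
Op 9: best P0=NH1 P1=NH0
Op 10: best P0=NH2 P1=NH0
Op 11: best P0=NH2 P1=NH0

Answer: P0:NH2 P1:NH0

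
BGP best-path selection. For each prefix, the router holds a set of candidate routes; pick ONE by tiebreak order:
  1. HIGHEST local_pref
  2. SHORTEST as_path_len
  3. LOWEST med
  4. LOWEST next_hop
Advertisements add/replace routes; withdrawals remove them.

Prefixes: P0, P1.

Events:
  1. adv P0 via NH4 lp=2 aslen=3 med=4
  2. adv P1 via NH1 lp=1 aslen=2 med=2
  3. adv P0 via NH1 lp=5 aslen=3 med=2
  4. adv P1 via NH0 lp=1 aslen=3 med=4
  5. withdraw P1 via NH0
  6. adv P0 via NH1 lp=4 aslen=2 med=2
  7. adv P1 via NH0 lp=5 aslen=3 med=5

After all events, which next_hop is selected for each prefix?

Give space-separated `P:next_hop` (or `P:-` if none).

Op 1: best P0=NH4 P1=-
Op 2: best P0=NH4 P1=NH1
Op 3: best P0=NH1 P1=NH1
Op 4: best P0=NH1 P1=NH1
Op 5: best P0=NH1 P1=NH1
Op 6: best P0=NH1 P1=NH1
Op 7: best P0=NH1 P1=NH0

Answer: P0:NH1 P1:NH0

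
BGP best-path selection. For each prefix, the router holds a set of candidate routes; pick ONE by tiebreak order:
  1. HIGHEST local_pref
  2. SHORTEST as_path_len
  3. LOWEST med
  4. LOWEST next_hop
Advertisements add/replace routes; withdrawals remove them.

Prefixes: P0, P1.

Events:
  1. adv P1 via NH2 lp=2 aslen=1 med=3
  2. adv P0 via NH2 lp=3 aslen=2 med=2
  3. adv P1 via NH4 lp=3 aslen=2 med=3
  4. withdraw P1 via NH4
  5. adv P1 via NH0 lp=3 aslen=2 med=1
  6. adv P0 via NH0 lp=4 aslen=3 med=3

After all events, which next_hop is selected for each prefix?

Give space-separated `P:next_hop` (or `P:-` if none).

Answer: P0:NH0 P1:NH0

Derivation:
Op 1: best P0=- P1=NH2
Op 2: best P0=NH2 P1=NH2
Op 3: best P0=NH2 P1=NH4
Op 4: best P0=NH2 P1=NH2
Op 5: best P0=NH2 P1=NH0
Op 6: best P0=NH0 P1=NH0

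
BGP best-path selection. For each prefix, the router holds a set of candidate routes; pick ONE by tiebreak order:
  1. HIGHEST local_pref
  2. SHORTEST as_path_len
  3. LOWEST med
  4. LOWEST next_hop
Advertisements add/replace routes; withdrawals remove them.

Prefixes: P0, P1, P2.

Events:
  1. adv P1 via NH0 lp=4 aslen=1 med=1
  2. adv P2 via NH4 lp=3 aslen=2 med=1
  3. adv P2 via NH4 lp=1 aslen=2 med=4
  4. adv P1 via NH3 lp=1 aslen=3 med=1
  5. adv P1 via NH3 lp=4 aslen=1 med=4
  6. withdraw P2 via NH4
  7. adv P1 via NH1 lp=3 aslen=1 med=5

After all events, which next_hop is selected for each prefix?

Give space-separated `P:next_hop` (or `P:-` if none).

Answer: P0:- P1:NH0 P2:-

Derivation:
Op 1: best P0=- P1=NH0 P2=-
Op 2: best P0=- P1=NH0 P2=NH4
Op 3: best P0=- P1=NH0 P2=NH4
Op 4: best P0=- P1=NH0 P2=NH4
Op 5: best P0=- P1=NH0 P2=NH4
Op 6: best P0=- P1=NH0 P2=-
Op 7: best P0=- P1=NH0 P2=-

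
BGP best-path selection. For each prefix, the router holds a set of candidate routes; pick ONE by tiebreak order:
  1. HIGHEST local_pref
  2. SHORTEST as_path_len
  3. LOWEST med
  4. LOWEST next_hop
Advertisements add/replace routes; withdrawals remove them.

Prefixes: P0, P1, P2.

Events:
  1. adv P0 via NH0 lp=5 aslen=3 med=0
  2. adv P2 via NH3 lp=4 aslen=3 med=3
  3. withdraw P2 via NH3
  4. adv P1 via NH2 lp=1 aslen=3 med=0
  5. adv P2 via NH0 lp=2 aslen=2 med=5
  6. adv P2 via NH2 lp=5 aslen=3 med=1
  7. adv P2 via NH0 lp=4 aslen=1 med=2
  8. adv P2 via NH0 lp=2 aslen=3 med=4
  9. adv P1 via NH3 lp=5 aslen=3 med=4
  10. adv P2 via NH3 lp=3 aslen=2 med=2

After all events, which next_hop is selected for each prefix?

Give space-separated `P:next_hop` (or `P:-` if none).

Answer: P0:NH0 P1:NH3 P2:NH2

Derivation:
Op 1: best P0=NH0 P1=- P2=-
Op 2: best P0=NH0 P1=- P2=NH3
Op 3: best P0=NH0 P1=- P2=-
Op 4: best P0=NH0 P1=NH2 P2=-
Op 5: best P0=NH0 P1=NH2 P2=NH0
Op 6: best P0=NH0 P1=NH2 P2=NH2
Op 7: best P0=NH0 P1=NH2 P2=NH2
Op 8: best P0=NH0 P1=NH2 P2=NH2
Op 9: best P0=NH0 P1=NH3 P2=NH2
Op 10: best P0=NH0 P1=NH3 P2=NH2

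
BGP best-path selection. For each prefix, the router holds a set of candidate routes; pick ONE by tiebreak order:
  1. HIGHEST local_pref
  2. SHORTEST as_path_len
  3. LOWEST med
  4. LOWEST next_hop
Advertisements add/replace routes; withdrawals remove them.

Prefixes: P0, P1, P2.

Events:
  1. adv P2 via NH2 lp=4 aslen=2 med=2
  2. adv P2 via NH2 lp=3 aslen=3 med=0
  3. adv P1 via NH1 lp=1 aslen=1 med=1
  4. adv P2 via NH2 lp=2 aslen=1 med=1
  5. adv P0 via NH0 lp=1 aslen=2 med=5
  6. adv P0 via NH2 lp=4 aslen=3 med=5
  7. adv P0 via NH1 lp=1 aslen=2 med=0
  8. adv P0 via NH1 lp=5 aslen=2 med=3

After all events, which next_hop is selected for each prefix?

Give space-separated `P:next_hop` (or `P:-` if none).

Answer: P0:NH1 P1:NH1 P2:NH2

Derivation:
Op 1: best P0=- P1=- P2=NH2
Op 2: best P0=- P1=- P2=NH2
Op 3: best P0=- P1=NH1 P2=NH2
Op 4: best P0=- P1=NH1 P2=NH2
Op 5: best P0=NH0 P1=NH1 P2=NH2
Op 6: best P0=NH2 P1=NH1 P2=NH2
Op 7: best P0=NH2 P1=NH1 P2=NH2
Op 8: best P0=NH1 P1=NH1 P2=NH2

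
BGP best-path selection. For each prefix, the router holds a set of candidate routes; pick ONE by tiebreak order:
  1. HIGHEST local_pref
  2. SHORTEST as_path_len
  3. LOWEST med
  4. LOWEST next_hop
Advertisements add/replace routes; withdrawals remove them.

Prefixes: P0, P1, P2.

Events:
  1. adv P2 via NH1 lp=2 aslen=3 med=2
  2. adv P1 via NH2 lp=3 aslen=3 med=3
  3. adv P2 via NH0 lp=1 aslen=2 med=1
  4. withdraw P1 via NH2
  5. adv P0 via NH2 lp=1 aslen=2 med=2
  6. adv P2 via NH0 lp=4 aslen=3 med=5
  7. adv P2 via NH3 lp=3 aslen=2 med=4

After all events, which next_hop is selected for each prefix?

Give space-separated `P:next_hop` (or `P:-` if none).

Op 1: best P0=- P1=- P2=NH1
Op 2: best P0=- P1=NH2 P2=NH1
Op 3: best P0=- P1=NH2 P2=NH1
Op 4: best P0=- P1=- P2=NH1
Op 5: best P0=NH2 P1=- P2=NH1
Op 6: best P0=NH2 P1=- P2=NH0
Op 7: best P0=NH2 P1=- P2=NH0

Answer: P0:NH2 P1:- P2:NH0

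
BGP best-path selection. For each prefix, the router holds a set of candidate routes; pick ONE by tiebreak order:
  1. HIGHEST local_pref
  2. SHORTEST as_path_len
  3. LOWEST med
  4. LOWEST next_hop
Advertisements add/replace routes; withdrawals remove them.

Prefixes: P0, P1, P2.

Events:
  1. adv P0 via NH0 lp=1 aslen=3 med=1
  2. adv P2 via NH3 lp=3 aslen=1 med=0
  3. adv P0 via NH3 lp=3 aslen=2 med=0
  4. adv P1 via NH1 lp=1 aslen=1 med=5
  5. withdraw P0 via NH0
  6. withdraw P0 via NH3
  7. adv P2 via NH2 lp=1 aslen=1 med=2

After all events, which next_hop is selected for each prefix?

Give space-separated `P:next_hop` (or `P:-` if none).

Answer: P0:- P1:NH1 P2:NH3

Derivation:
Op 1: best P0=NH0 P1=- P2=-
Op 2: best P0=NH0 P1=- P2=NH3
Op 3: best P0=NH3 P1=- P2=NH3
Op 4: best P0=NH3 P1=NH1 P2=NH3
Op 5: best P0=NH3 P1=NH1 P2=NH3
Op 6: best P0=- P1=NH1 P2=NH3
Op 7: best P0=- P1=NH1 P2=NH3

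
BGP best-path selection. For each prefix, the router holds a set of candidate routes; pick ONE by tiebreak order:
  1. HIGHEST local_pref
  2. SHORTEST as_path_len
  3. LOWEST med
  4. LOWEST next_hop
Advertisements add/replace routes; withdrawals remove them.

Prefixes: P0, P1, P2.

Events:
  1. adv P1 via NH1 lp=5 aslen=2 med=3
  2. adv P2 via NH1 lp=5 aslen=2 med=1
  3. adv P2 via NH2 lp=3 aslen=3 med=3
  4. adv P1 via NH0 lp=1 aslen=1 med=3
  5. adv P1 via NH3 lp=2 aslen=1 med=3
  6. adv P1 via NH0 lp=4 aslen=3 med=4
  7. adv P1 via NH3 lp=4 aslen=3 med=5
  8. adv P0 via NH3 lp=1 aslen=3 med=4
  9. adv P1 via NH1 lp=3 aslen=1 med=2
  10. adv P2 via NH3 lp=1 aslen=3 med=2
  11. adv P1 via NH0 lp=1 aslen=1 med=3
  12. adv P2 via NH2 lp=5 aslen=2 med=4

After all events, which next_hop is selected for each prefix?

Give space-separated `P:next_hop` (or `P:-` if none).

Op 1: best P0=- P1=NH1 P2=-
Op 2: best P0=- P1=NH1 P2=NH1
Op 3: best P0=- P1=NH1 P2=NH1
Op 4: best P0=- P1=NH1 P2=NH1
Op 5: best P0=- P1=NH1 P2=NH1
Op 6: best P0=- P1=NH1 P2=NH1
Op 7: best P0=- P1=NH1 P2=NH1
Op 8: best P0=NH3 P1=NH1 P2=NH1
Op 9: best P0=NH3 P1=NH0 P2=NH1
Op 10: best P0=NH3 P1=NH0 P2=NH1
Op 11: best P0=NH3 P1=NH3 P2=NH1
Op 12: best P0=NH3 P1=NH3 P2=NH1

Answer: P0:NH3 P1:NH3 P2:NH1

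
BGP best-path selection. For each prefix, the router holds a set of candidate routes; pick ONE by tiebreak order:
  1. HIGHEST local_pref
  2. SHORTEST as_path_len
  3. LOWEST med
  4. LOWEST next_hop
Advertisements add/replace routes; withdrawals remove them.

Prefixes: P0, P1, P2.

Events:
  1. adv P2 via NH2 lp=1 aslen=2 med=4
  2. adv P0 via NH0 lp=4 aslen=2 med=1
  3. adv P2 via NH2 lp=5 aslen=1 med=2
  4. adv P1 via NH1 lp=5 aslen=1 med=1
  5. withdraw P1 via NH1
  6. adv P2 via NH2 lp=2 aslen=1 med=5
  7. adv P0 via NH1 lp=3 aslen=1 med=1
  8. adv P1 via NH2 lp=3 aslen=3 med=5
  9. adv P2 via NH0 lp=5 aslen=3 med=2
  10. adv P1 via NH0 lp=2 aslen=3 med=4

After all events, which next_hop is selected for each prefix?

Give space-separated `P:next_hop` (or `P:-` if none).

Answer: P0:NH0 P1:NH2 P2:NH0

Derivation:
Op 1: best P0=- P1=- P2=NH2
Op 2: best P0=NH0 P1=- P2=NH2
Op 3: best P0=NH0 P1=- P2=NH2
Op 4: best P0=NH0 P1=NH1 P2=NH2
Op 5: best P0=NH0 P1=- P2=NH2
Op 6: best P0=NH0 P1=- P2=NH2
Op 7: best P0=NH0 P1=- P2=NH2
Op 8: best P0=NH0 P1=NH2 P2=NH2
Op 9: best P0=NH0 P1=NH2 P2=NH0
Op 10: best P0=NH0 P1=NH2 P2=NH0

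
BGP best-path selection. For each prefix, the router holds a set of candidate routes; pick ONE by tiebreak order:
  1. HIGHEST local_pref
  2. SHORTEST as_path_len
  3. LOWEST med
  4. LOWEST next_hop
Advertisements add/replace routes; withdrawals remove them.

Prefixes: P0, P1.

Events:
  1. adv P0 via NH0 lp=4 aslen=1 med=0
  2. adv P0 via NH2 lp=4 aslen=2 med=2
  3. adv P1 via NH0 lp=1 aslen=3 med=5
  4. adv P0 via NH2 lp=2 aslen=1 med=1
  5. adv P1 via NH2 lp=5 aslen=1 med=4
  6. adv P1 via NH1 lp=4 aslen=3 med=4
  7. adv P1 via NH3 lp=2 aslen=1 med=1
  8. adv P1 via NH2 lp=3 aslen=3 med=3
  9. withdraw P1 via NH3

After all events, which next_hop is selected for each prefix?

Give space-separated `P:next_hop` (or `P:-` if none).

Op 1: best P0=NH0 P1=-
Op 2: best P0=NH0 P1=-
Op 3: best P0=NH0 P1=NH0
Op 4: best P0=NH0 P1=NH0
Op 5: best P0=NH0 P1=NH2
Op 6: best P0=NH0 P1=NH2
Op 7: best P0=NH0 P1=NH2
Op 8: best P0=NH0 P1=NH1
Op 9: best P0=NH0 P1=NH1

Answer: P0:NH0 P1:NH1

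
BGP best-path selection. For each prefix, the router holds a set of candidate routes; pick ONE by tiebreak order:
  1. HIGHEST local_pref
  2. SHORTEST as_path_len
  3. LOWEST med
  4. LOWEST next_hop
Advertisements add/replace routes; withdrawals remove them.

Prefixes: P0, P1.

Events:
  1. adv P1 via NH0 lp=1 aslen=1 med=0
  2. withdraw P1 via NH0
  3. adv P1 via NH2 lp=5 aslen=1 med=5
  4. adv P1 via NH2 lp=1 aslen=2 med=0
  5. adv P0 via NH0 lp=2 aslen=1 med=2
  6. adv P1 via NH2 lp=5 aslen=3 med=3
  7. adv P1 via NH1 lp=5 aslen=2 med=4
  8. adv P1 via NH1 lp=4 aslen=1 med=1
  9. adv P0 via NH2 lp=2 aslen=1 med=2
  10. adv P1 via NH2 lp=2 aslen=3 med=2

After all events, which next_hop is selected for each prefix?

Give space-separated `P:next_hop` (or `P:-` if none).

Answer: P0:NH0 P1:NH1

Derivation:
Op 1: best P0=- P1=NH0
Op 2: best P0=- P1=-
Op 3: best P0=- P1=NH2
Op 4: best P0=- P1=NH2
Op 5: best P0=NH0 P1=NH2
Op 6: best P0=NH0 P1=NH2
Op 7: best P0=NH0 P1=NH1
Op 8: best P0=NH0 P1=NH2
Op 9: best P0=NH0 P1=NH2
Op 10: best P0=NH0 P1=NH1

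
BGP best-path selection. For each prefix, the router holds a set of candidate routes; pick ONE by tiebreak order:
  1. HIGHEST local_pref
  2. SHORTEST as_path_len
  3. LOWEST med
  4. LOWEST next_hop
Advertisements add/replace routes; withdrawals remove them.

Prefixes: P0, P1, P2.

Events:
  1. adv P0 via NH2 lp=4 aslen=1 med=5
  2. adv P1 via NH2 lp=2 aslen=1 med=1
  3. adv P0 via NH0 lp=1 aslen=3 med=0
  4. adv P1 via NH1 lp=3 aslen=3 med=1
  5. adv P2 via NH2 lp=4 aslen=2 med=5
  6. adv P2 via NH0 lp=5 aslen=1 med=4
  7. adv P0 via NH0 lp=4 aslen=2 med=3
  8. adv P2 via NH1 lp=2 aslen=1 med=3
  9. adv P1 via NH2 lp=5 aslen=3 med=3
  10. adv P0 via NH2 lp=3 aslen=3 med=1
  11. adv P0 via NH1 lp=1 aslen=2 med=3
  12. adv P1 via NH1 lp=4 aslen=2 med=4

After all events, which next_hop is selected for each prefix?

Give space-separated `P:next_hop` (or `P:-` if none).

Op 1: best P0=NH2 P1=- P2=-
Op 2: best P0=NH2 P1=NH2 P2=-
Op 3: best P0=NH2 P1=NH2 P2=-
Op 4: best P0=NH2 P1=NH1 P2=-
Op 5: best P0=NH2 P1=NH1 P2=NH2
Op 6: best P0=NH2 P1=NH1 P2=NH0
Op 7: best P0=NH2 P1=NH1 P2=NH0
Op 8: best P0=NH2 P1=NH1 P2=NH0
Op 9: best P0=NH2 P1=NH2 P2=NH0
Op 10: best P0=NH0 P1=NH2 P2=NH0
Op 11: best P0=NH0 P1=NH2 P2=NH0
Op 12: best P0=NH0 P1=NH2 P2=NH0

Answer: P0:NH0 P1:NH2 P2:NH0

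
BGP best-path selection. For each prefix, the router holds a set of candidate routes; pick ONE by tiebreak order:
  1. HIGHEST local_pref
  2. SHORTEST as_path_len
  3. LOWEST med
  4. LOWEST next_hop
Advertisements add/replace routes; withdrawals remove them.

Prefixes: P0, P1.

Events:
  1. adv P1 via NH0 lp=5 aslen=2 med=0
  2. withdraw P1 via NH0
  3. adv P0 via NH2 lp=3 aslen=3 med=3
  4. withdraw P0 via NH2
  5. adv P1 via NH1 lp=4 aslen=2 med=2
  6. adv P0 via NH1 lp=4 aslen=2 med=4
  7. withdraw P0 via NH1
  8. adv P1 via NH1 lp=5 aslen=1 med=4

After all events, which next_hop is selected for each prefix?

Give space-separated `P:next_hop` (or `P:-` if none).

Op 1: best P0=- P1=NH0
Op 2: best P0=- P1=-
Op 3: best P0=NH2 P1=-
Op 4: best P0=- P1=-
Op 5: best P0=- P1=NH1
Op 6: best P0=NH1 P1=NH1
Op 7: best P0=- P1=NH1
Op 8: best P0=- P1=NH1

Answer: P0:- P1:NH1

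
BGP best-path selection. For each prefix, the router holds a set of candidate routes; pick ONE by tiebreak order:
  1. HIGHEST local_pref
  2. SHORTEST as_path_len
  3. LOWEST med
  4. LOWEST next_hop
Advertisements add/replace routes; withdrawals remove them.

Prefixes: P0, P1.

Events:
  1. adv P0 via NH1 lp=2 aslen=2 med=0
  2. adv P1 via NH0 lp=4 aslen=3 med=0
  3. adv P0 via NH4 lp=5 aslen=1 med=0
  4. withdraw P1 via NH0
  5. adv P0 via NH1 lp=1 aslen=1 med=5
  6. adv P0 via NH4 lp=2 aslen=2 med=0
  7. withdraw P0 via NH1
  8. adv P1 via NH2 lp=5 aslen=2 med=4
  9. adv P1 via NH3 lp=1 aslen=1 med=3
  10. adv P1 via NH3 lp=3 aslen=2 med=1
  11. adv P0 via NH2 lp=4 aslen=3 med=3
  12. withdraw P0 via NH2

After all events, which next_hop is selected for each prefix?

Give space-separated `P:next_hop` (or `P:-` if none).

Op 1: best P0=NH1 P1=-
Op 2: best P0=NH1 P1=NH0
Op 3: best P0=NH4 P1=NH0
Op 4: best P0=NH4 P1=-
Op 5: best P0=NH4 P1=-
Op 6: best P0=NH4 P1=-
Op 7: best P0=NH4 P1=-
Op 8: best P0=NH4 P1=NH2
Op 9: best P0=NH4 P1=NH2
Op 10: best P0=NH4 P1=NH2
Op 11: best P0=NH2 P1=NH2
Op 12: best P0=NH4 P1=NH2

Answer: P0:NH4 P1:NH2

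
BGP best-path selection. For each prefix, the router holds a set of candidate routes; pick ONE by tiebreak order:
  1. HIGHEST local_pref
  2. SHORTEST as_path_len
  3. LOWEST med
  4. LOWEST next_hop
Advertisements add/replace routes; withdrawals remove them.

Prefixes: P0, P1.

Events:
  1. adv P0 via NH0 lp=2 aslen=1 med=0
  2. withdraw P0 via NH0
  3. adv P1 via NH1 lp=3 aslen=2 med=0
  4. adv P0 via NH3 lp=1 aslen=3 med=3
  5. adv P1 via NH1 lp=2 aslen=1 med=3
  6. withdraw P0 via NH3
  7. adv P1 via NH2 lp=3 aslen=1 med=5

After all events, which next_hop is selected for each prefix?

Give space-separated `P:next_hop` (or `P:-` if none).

Op 1: best P0=NH0 P1=-
Op 2: best P0=- P1=-
Op 3: best P0=- P1=NH1
Op 4: best P0=NH3 P1=NH1
Op 5: best P0=NH3 P1=NH1
Op 6: best P0=- P1=NH1
Op 7: best P0=- P1=NH2

Answer: P0:- P1:NH2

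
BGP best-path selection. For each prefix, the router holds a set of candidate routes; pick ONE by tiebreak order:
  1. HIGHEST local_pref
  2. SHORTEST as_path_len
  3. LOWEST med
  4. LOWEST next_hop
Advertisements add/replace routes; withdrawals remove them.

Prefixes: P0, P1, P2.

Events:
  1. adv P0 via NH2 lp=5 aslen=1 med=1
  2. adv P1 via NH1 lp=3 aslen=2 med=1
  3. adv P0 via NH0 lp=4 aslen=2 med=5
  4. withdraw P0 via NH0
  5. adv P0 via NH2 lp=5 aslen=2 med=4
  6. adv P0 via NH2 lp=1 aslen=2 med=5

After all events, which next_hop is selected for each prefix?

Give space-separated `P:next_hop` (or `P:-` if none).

Op 1: best P0=NH2 P1=- P2=-
Op 2: best P0=NH2 P1=NH1 P2=-
Op 3: best P0=NH2 P1=NH1 P2=-
Op 4: best P0=NH2 P1=NH1 P2=-
Op 5: best P0=NH2 P1=NH1 P2=-
Op 6: best P0=NH2 P1=NH1 P2=-

Answer: P0:NH2 P1:NH1 P2:-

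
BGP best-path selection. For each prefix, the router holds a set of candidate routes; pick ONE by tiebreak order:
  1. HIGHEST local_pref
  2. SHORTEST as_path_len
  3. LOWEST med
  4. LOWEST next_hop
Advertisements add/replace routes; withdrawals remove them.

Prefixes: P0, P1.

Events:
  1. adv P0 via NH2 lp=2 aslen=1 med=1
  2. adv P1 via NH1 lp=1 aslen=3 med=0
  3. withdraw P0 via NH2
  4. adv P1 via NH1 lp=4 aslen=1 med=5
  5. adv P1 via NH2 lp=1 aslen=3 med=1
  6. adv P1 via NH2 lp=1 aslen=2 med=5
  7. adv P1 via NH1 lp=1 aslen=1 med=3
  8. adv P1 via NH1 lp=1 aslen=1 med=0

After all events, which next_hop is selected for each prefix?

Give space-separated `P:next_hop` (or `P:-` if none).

Op 1: best P0=NH2 P1=-
Op 2: best P0=NH2 P1=NH1
Op 3: best P0=- P1=NH1
Op 4: best P0=- P1=NH1
Op 5: best P0=- P1=NH1
Op 6: best P0=- P1=NH1
Op 7: best P0=- P1=NH1
Op 8: best P0=- P1=NH1

Answer: P0:- P1:NH1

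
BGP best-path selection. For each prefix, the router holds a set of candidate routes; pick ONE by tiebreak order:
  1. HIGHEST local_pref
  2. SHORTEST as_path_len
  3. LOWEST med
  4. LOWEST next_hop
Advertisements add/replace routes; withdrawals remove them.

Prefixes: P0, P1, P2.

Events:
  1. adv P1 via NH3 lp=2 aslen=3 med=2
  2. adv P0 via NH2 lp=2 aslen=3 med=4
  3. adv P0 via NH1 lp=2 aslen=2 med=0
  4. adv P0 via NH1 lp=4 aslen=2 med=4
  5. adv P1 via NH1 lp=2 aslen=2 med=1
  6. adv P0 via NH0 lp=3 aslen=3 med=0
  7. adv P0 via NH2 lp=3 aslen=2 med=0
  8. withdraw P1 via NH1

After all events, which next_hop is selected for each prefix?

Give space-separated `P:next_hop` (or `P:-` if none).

Answer: P0:NH1 P1:NH3 P2:-

Derivation:
Op 1: best P0=- P1=NH3 P2=-
Op 2: best P0=NH2 P1=NH3 P2=-
Op 3: best P0=NH1 P1=NH3 P2=-
Op 4: best P0=NH1 P1=NH3 P2=-
Op 5: best P0=NH1 P1=NH1 P2=-
Op 6: best P0=NH1 P1=NH1 P2=-
Op 7: best P0=NH1 P1=NH1 P2=-
Op 8: best P0=NH1 P1=NH3 P2=-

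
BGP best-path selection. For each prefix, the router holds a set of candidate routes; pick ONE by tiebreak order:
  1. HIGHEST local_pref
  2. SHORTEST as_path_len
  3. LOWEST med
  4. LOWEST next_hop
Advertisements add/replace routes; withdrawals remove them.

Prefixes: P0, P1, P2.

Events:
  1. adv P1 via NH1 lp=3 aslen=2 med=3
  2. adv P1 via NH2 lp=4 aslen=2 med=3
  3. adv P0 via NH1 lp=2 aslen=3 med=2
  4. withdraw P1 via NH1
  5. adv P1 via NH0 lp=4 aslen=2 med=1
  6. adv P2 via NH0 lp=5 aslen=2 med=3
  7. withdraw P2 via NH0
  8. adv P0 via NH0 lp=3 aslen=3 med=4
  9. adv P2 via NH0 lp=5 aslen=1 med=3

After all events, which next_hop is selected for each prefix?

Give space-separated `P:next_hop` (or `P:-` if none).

Op 1: best P0=- P1=NH1 P2=-
Op 2: best P0=- P1=NH2 P2=-
Op 3: best P0=NH1 P1=NH2 P2=-
Op 4: best P0=NH1 P1=NH2 P2=-
Op 5: best P0=NH1 P1=NH0 P2=-
Op 6: best P0=NH1 P1=NH0 P2=NH0
Op 7: best P0=NH1 P1=NH0 P2=-
Op 8: best P0=NH0 P1=NH0 P2=-
Op 9: best P0=NH0 P1=NH0 P2=NH0

Answer: P0:NH0 P1:NH0 P2:NH0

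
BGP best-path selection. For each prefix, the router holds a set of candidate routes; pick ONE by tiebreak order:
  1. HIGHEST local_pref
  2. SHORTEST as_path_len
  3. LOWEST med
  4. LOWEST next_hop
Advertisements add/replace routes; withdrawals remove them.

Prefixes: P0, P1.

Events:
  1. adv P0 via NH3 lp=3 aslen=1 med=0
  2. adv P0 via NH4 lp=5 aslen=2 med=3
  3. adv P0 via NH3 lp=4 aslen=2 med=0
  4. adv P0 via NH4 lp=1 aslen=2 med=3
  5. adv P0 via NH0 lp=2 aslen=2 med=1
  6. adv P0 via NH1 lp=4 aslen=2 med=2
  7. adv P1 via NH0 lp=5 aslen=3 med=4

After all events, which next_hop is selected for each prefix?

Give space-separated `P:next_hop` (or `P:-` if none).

Op 1: best P0=NH3 P1=-
Op 2: best P0=NH4 P1=-
Op 3: best P0=NH4 P1=-
Op 4: best P0=NH3 P1=-
Op 5: best P0=NH3 P1=-
Op 6: best P0=NH3 P1=-
Op 7: best P0=NH3 P1=NH0

Answer: P0:NH3 P1:NH0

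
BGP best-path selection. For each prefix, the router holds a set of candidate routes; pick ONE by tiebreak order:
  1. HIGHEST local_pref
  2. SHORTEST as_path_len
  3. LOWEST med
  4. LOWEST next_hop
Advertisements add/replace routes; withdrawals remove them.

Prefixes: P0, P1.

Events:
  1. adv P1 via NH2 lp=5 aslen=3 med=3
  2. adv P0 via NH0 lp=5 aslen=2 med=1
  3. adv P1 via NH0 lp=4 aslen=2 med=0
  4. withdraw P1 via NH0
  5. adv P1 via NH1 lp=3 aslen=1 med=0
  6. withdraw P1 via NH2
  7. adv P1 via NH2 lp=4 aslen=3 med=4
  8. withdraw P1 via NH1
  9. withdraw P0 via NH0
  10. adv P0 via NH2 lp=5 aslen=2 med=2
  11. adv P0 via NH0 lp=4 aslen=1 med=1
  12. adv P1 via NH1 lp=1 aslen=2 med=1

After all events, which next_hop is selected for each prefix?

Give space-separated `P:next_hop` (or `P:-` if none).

Op 1: best P0=- P1=NH2
Op 2: best P0=NH0 P1=NH2
Op 3: best P0=NH0 P1=NH2
Op 4: best P0=NH0 P1=NH2
Op 5: best P0=NH0 P1=NH2
Op 6: best P0=NH0 P1=NH1
Op 7: best P0=NH0 P1=NH2
Op 8: best P0=NH0 P1=NH2
Op 9: best P0=- P1=NH2
Op 10: best P0=NH2 P1=NH2
Op 11: best P0=NH2 P1=NH2
Op 12: best P0=NH2 P1=NH2

Answer: P0:NH2 P1:NH2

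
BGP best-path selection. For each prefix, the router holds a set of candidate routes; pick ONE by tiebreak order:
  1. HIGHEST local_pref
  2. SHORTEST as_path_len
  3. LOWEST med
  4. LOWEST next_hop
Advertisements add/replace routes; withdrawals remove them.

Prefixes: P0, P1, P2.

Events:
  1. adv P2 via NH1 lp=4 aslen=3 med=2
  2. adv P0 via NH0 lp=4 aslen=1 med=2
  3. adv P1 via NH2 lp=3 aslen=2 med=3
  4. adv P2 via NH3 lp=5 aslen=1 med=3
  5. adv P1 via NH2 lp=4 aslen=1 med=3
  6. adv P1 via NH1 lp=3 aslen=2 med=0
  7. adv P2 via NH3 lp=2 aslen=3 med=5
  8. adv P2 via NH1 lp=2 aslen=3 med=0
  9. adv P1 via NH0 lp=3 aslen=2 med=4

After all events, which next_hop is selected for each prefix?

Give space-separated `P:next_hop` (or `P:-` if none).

Answer: P0:NH0 P1:NH2 P2:NH1

Derivation:
Op 1: best P0=- P1=- P2=NH1
Op 2: best P0=NH0 P1=- P2=NH1
Op 3: best P0=NH0 P1=NH2 P2=NH1
Op 4: best P0=NH0 P1=NH2 P2=NH3
Op 5: best P0=NH0 P1=NH2 P2=NH3
Op 6: best P0=NH0 P1=NH2 P2=NH3
Op 7: best P0=NH0 P1=NH2 P2=NH1
Op 8: best P0=NH0 P1=NH2 P2=NH1
Op 9: best P0=NH0 P1=NH2 P2=NH1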